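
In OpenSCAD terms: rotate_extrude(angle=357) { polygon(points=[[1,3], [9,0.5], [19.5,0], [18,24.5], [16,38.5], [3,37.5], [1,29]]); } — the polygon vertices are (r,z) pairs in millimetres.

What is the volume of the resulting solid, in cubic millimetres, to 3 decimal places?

Profile (r,z), 7 vertices: (1,3) (9,0.5) (19.5,0) (18,24.5) (16,38.5) (3,37.5) (1,29)
edge 0: (1,3)→(9,0.5)  cross = 1·0.5 − 9·3 = -26.5000; (r_i+r_j)·cross = 10·-26.5000 = -265.0000
edge 1: (9,0.5)→(19.5,0)  cross = 9·0 − 19.5·0.5 = -9.7500; (r_i+r_j)·cross = 28.5·-9.7500 = -277.8750
edge 2: (19.5,0)→(18,24.5)  cross = 19.5·24.5 − 18·0 = 477.7500; (r_i+r_j)·cross = 37.5·477.7500 = 17915.6250
edge 3: (18,24.5)→(16,38.5)  cross = 18·38.5 − 16·24.5 = 301.0000; (r_i+r_j)·cross = 34·301.0000 = 10234.0000
edge 4: (16,38.5)→(3,37.5)  cross = 16·37.5 − 3·38.5 = 484.5000; (r_i+r_j)·cross = 19·484.5000 = 9205.5000
edge 5: (3,37.5)→(1,29)  cross = 3·29 − 1·37.5 = 49.5000; (r_i+r_j)·cross = 4·49.5000 = 198.0000
edge 6: (1,29)→(1,3)  cross = 1·3 − 1·29 = -26.0000; (r_i+r_j)·cross = 2·-26.0000 = -52.0000
Σcross = 1250.5000 → A = |Σcross|/2 = 625.2500 mm²
Σ(r_i+r_j)·cross = 36958.2500 → first moment M = |Σ|/6 = 6159.7083
R_c = M/A = 6159.7083/625.2500 = 9.8516 mm
θ = 357° = 6.230825 rad
V = θ·R_c·A = 6.230825·9.8516·625.2500 = 38380.067 mm³

Volume = 38380.067 mm³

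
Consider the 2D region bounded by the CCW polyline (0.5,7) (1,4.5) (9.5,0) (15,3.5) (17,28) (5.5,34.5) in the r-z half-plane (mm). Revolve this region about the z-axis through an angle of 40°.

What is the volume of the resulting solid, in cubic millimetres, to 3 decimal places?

Profile (r,z), 6 vertices: (0.5,7) (1,4.5) (9.5,0) (15,3.5) (17,28) (5.5,34.5)
edge 0: (0.5,7)→(1,4.5)  cross = 0.5·4.5 − 1·7 = -4.7500; (r_i+r_j)·cross = 1.5·-4.7500 = -7.1250
edge 1: (1,4.5)→(9.5,0)  cross = 1·0 − 9.5·4.5 = -42.7500; (r_i+r_j)·cross = 10.5·-42.7500 = -448.8750
edge 2: (9.5,0)→(15,3.5)  cross = 9.5·3.5 − 15·0 = 33.2500; (r_i+r_j)·cross = 24.5·33.2500 = 814.6250
edge 3: (15,3.5)→(17,28)  cross = 15·28 − 17·3.5 = 360.5000; (r_i+r_j)·cross = 32·360.5000 = 11536.0000
edge 4: (17,28)→(5.5,34.5)  cross = 17·34.5 − 5.5·28 = 432.5000; (r_i+r_j)·cross = 22.5·432.5000 = 9731.2500
edge 5: (5.5,34.5)→(0.5,7)  cross = 5.5·7 − 0.5·34.5 = 21.2500; (r_i+r_j)·cross = 6·21.2500 = 127.5000
Σcross = 800.0000 → A = |Σcross|/2 = 400.0000 mm²
Σ(r_i+r_j)·cross = 21753.3750 → first moment M = |Σ|/6 = 3625.5625
R_c = M/A = 3625.5625/400.0000 = 9.0639 mm
θ = 40° = 0.698132 rad
V = θ·R_c·A = 0.698132·9.0639·400.0000 = 2531.120 mm³

Volume = 2531.120 mm³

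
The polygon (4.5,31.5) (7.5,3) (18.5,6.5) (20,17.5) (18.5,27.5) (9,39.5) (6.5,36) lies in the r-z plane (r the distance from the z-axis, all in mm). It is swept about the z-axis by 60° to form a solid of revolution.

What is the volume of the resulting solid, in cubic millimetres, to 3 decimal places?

Volume = 4908.477 mm³

Profile (r,z), 7 vertices: (4.5,31.5) (7.5,3) (18.5,6.5) (20,17.5) (18.5,27.5) (9,39.5) (6.5,36)
edge 0: (4.5,31.5)→(7.5,3)  cross = 4.5·3 − 7.5·31.5 = -222.7500; (r_i+r_j)·cross = 12·-222.7500 = -2673.0000
edge 1: (7.5,3)→(18.5,6.5)  cross = 7.5·6.5 − 18.5·3 = -6.7500; (r_i+r_j)·cross = 26·-6.7500 = -175.5000
edge 2: (18.5,6.5)→(20,17.5)  cross = 18.5·17.5 − 20·6.5 = 193.7500; (r_i+r_j)·cross = 38.5·193.7500 = 7459.3750
edge 3: (20,17.5)→(18.5,27.5)  cross = 20·27.5 − 18.5·17.5 = 226.2500; (r_i+r_j)·cross = 38.5·226.2500 = 8710.6250
edge 4: (18.5,27.5)→(9,39.5)  cross = 18.5·39.5 − 9·27.5 = 483.2500; (r_i+r_j)·cross = 27.5·483.2500 = 13289.3750
edge 5: (9,39.5)→(6.5,36)  cross = 9·36 − 6.5·39.5 = 67.2500; (r_i+r_j)·cross = 15.5·67.2500 = 1042.3750
edge 6: (6.5,36)→(4.5,31.5)  cross = 6.5·31.5 − 4.5·36 = 42.7500; (r_i+r_j)·cross = 11·42.7500 = 470.2500
Σcross = 783.7500 → A = |Σcross|/2 = 391.8750 mm²
Σ(r_i+r_j)·cross = 28123.5000 → first moment M = |Σ|/6 = 4687.2500
R_c = M/A = 4687.2500/391.8750 = 11.9611 mm
θ = 60° = 1.047198 rad
V = θ·R_c·A = 1.047198·11.9611·391.8750 = 4908.477 mm³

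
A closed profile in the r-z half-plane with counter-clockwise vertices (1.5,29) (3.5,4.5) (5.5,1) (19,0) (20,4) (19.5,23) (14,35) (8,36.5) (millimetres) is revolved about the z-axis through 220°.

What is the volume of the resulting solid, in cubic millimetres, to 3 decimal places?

Profile (r,z), 8 vertices: (1.5,29) (3.5,4.5) (5.5,1) (19,0) (20,4) (19.5,23) (14,35) (8,36.5)
edge 0: (1.5,29)→(3.5,4.5)  cross = 1.5·4.5 − 3.5·29 = -94.7500; (r_i+r_j)·cross = 5·-94.7500 = -473.7500
edge 1: (3.5,4.5)→(5.5,1)  cross = 3.5·1 − 5.5·4.5 = -21.2500; (r_i+r_j)·cross = 9·-21.2500 = -191.2500
edge 2: (5.5,1)→(19,0)  cross = 5.5·0 − 19·1 = -19.0000; (r_i+r_j)·cross = 24.5·-19.0000 = -465.5000
edge 3: (19,0)→(20,4)  cross = 19·4 − 20·0 = 76.0000; (r_i+r_j)·cross = 39·76.0000 = 2964.0000
edge 4: (20,4)→(19.5,23)  cross = 20·23 − 19.5·4 = 382.0000; (r_i+r_j)·cross = 39.5·382.0000 = 15089.0000
edge 5: (19.5,23)→(14,35)  cross = 19.5·35 − 14·23 = 360.5000; (r_i+r_j)·cross = 33.5·360.5000 = 12076.7500
edge 6: (14,35)→(8,36.5)  cross = 14·36.5 − 8·35 = 231.0000; (r_i+r_j)·cross = 22·231.0000 = 5082.0000
edge 7: (8,36.5)→(1.5,29)  cross = 8·29 − 1.5·36.5 = 177.2500; (r_i+r_j)·cross = 9.5·177.2500 = 1683.8750
Σcross = 1091.7500 → A = |Σcross|/2 = 545.8750 mm²
Σ(r_i+r_j)·cross = 35765.1250 → first moment M = |Σ|/6 = 5960.8542
R_c = M/A = 5960.8542/545.8750 = 10.9198 mm
θ = 220° = 3.839724 rad
V = θ·R_c·A = 3.839724·10.9198·545.8750 = 22888.037 mm³

Volume = 22888.037 mm³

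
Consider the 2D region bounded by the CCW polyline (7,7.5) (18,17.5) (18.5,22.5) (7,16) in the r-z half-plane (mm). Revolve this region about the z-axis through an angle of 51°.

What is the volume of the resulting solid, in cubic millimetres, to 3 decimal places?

Volume = 793.967 mm³

Profile (r,z), 4 vertices: (7,7.5) (18,17.5) (18.5,22.5) (7,16)
edge 0: (7,7.5)→(18,17.5)  cross = 7·17.5 − 18·7.5 = -12.5000; (r_i+r_j)·cross = 25·-12.5000 = -312.5000
edge 1: (18,17.5)→(18.5,22.5)  cross = 18·22.5 − 18.5·17.5 = 81.2500; (r_i+r_j)·cross = 36.5·81.2500 = 2965.6250
edge 2: (18.5,22.5)→(7,16)  cross = 18.5·16 − 7·22.5 = 138.5000; (r_i+r_j)·cross = 25.5·138.5000 = 3531.7500
edge 3: (7,16)→(7,7.5)  cross = 7·7.5 − 7·16 = -59.5000; (r_i+r_j)·cross = 14·-59.5000 = -833.0000
Σcross = 147.7500 → A = |Σcross|/2 = 73.8750 mm²
Σ(r_i+r_j)·cross = 5351.8750 → first moment M = |Σ|/6 = 891.9792
R_c = M/A = 891.9792/73.8750 = 12.0742 mm
θ = 51° = 0.890118 rad
V = θ·R_c·A = 0.890118·12.0742·73.8750 = 793.967 mm³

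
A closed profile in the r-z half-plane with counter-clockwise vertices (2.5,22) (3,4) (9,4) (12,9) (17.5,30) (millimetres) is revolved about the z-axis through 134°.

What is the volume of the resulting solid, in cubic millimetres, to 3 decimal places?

Profile (r,z), 5 vertices: (2.5,22) (3,4) (9,4) (12,9) (17.5,30)
edge 0: (2.5,22)→(3,4)  cross = 2.5·4 − 3·22 = -56.0000; (r_i+r_j)·cross = 5.5·-56.0000 = -308.0000
edge 1: (3,4)→(9,4)  cross = 3·4 − 9·4 = -24.0000; (r_i+r_j)·cross = 12·-24.0000 = -288.0000
edge 2: (9,4)→(12,9)  cross = 9·9 − 12·4 = 33.0000; (r_i+r_j)·cross = 21·33.0000 = 693.0000
edge 3: (12,9)→(17.5,30)  cross = 12·30 − 17.5·9 = 202.5000; (r_i+r_j)·cross = 29.5·202.5000 = 5973.7500
edge 4: (17.5,30)→(2.5,22)  cross = 17.5·22 − 2.5·30 = 310.0000; (r_i+r_j)·cross = 20·310.0000 = 6200.0000
Σcross = 465.5000 → A = |Σcross|/2 = 232.7500 mm²
Σ(r_i+r_j)·cross = 12270.7500 → first moment M = |Σ|/6 = 2045.1250
R_c = M/A = 2045.1250/232.7500 = 8.7868 mm
θ = 134° = 2.338741 rad
V = θ·R_c·A = 2.338741·8.7868·232.7500 = 4783.018 mm³

Volume = 4783.018 mm³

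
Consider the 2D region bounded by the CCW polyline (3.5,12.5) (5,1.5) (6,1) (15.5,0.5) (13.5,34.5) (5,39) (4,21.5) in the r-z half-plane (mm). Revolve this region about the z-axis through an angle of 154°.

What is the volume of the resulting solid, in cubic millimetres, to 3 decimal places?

Volume = 9154.559 mm³

Profile (r,z), 7 vertices: (3.5,12.5) (5,1.5) (6,1) (15.5,0.5) (13.5,34.5) (5,39) (4,21.5)
edge 0: (3.5,12.5)→(5,1.5)  cross = 3.5·1.5 − 5·12.5 = -57.2500; (r_i+r_j)·cross = 8.5·-57.2500 = -486.6250
edge 1: (5,1.5)→(6,1)  cross = 5·1 − 6·1.5 = -4.0000; (r_i+r_j)·cross = 11·-4.0000 = -44.0000
edge 2: (6,1)→(15.5,0.5)  cross = 6·0.5 − 15.5·1 = -12.5000; (r_i+r_j)·cross = 21.5·-12.5000 = -268.7500
edge 3: (15.5,0.5)→(13.5,34.5)  cross = 15.5·34.5 − 13.5·0.5 = 528.0000; (r_i+r_j)·cross = 29·528.0000 = 15312.0000
edge 4: (13.5,34.5)→(5,39)  cross = 13.5·39 − 5·34.5 = 354.0000; (r_i+r_j)·cross = 18.5·354.0000 = 6549.0000
edge 5: (5,39)→(4,21.5)  cross = 5·21.5 − 4·39 = -48.5000; (r_i+r_j)·cross = 9·-48.5000 = -436.5000
edge 6: (4,21.5)→(3.5,12.5)  cross = 4·12.5 − 3.5·21.5 = -25.2500; (r_i+r_j)·cross = 7.5·-25.2500 = -189.3750
Σcross = 734.5000 → A = |Σcross|/2 = 367.2500 mm²
Σ(r_i+r_j)·cross = 20435.7500 → first moment M = |Σ|/6 = 3405.9583
R_c = M/A = 3405.9583/367.2500 = 9.2742 mm
θ = 154° = 2.687807 rad
V = θ·R_c·A = 2.687807·9.2742·367.2500 = 9154.559 mm³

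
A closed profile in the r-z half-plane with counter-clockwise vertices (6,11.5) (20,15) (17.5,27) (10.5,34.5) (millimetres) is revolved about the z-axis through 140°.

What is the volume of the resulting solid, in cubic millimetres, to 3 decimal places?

Profile (r,z), 4 vertices: (6,11.5) (20,15) (17.5,27) (10.5,34.5)
edge 0: (6,11.5)→(20,15)  cross = 6·15 − 20·11.5 = -140.0000; (r_i+r_j)·cross = 26·-140.0000 = -3640.0000
edge 1: (20,15)→(17.5,27)  cross = 20·27 − 17.5·15 = 277.5000; (r_i+r_j)·cross = 37.5·277.5000 = 10406.2500
edge 2: (17.5,27)→(10.5,34.5)  cross = 17.5·34.5 − 10.5·27 = 320.2500; (r_i+r_j)·cross = 28·320.2500 = 8967.0000
edge 3: (10.5,34.5)→(6,11.5)  cross = 10.5·11.5 − 6·34.5 = -86.2500; (r_i+r_j)·cross = 16.5·-86.2500 = -1423.1250
Σcross = 371.5000 → A = |Σcross|/2 = 185.7500 mm²
Σ(r_i+r_j)·cross = 14310.1250 → first moment M = |Σ|/6 = 2385.0208
R_c = M/A = 2385.0208/185.7500 = 12.8400 mm
θ = 140° = 2.443461 rad
V = θ·R_c·A = 2.443461·12.8400·185.7500 = 5827.705 mm³

Volume = 5827.705 mm³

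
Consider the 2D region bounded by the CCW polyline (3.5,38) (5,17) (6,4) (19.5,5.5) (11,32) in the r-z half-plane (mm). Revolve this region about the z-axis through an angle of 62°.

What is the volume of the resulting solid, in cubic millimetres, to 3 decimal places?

Volume = 3330.175 mm³

Profile (r,z), 5 vertices: (3.5,38) (5,17) (6,4) (19.5,5.5) (11,32)
edge 0: (3.5,38)→(5,17)  cross = 3.5·17 − 5·38 = -130.5000; (r_i+r_j)·cross = 8.5·-130.5000 = -1109.2500
edge 1: (5,17)→(6,4)  cross = 5·4 − 6·17 = -82.0000; (r_i+r_j)·cross = 11·-82.0000 = -902.0000
edge 2: (6,4)→(19.5,5.5)  cross = 6·5.5 − 19.5·4 = -45.0000; (r_i+r_j)·cross = 25.5·-45.0000 = -1147.5000
edge 3: (19.5,5.5)→(11,32)  cross = 19.5·32 − 11·5.5 = 563.5000; (r_i+r_j)·cross = 30.5·563.5000 = 17186.7500
edge 4: (11,32)→(3.5,38)  cross = 11·38 − 3.5·32 = 306.0000; (r_i+r_j)·cross = 14.5·306.0000 = 4437.0000
Σcross = 612.0000 → A = |Σcross|/2 = 306.0000 mm²
Σ(r_i+r_j)·cross = 18465.0000 → first moment M = |Σ|/6 = 3077.5000
R_c = M/A = 3077.5000/306.0000 = 10.0572 mm
θ = 62° = 1.082104 rad
V = θ·R_c·A = 1.082104·10.0572·306.0000 = 3330.175 mm³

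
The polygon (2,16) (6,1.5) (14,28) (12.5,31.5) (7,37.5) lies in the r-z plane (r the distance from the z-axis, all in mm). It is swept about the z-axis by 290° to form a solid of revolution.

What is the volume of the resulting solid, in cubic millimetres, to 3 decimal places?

Profile (r,z), 5 vertices: (2,16) (6,1.5) (14,28) (12.5,31.5) (7,37.5)
edge 0: (2,16)→(6,1.5)  cross = 2·1.5 − 6·16 = -93.0000; (r_i+r_j)·cross = 8·-93.0000 = -744.0000
edge 1: (6,1.5)→(14,28)  cross = 6·28 − 14·1.5 = 147.0000; (r_i+r_j)·cross = 20·147.0000 = 2940.0000
edge 2: (14,28)→(12.5,31.5)  cross = 14·31.5 − 12.5·28 = 91.0000; (r_i+r_j)·cross = 26.5·91.0000 = 2411.5000
edge 3: (12.5,31.5)→(7,37.5)  cross = 12.5·37.5 − 7·31.5 = 248.2500; (r_i+r_j)·cross = 19.5·248.2500 = 4840.8750
edge 4: (7,37.5)→(2,16)  cross = 7·16 − 2·37.5 = 37.0000; (r_i+r_j)·cross = 9·37.0000 = 333.0000
Σcross = 430.2500 → A = |Σcross|/2 = 215.1250 mm²
Σ(r_i+r_j)·cross = 9781.3750 → first moment M = |Σ|/6 = 1630.2292
R_c = M/A = 1630.2292/215.1250 = 7.5781 mm
θ = 290° = 5.061455 rad
V = θ·R_c·A = 5.061455·7.5781·215.1250 = 8251.331 mm³

Volume = 8251.331 mm³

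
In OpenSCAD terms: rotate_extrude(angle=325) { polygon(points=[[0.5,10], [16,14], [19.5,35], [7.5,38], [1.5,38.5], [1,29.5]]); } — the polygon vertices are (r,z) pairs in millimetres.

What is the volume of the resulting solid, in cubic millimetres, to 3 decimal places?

Volume = 21438.061 mm³

Profile (r,z), 6 vertices: (0.5,10) (16,14) (19.5,35) (7.5,38) (1.5,38.5) (1,29.5)
edge 0: (0.5,10)→(16,14)  cross = 0.5·14 − 16·10 = -153.0000; (r_i+r_j)·cross = 16.5·-153.0000 = -2524.5000
edge 1: (16,14)→(19.5,35)  cross = 16·35 − 19.5·14 = 287.0000; (r_i+r_j)·cross = 35.5·287.0000 = 10188.5000
edge 2: (19.5,35)→(7.5,38)  cross = 19.5·38 − 7.5·35 = 478.5000; (r_i+r_j)·cross = 27·478.5000 = 12919.5000
edge 3: (7.5,38)→(1.5,38.5)  cross = 7.5·38.5 − 1.5·38 = 231.7500; (r_i+r_j)·cross = 9·231.7500 = 2085.7500
edge 4: (1.5,38.5)→(1,29.5)  cross = 1.5·29.5 − 1·38.5 = 5.7500; (r_i+r_j)·cross = 2.5·5.7500 = 14.3750
edge 5: (1,29.5)→(0.5,10)  cross = 1·10 − 0.5·29.5 = -4.7500; (r_i+r_j)·cross = 1.5·-4.7500 = -7.1250
Σcross = 845.2500 → A = |Σcross|/2 = 422.6250 mm²
Σ(r_i+r_j)·cross = 22676.5000 → first moment M = |Σ|/6 = 3779.4167
R_c = M/A = 3779.4167/422.6250 = 8.9427 mm
θ = 325° = 5.672320 rad
V = θ·R_c·A = 5.672320·8.9427·422.6250 = 21438.061 mm³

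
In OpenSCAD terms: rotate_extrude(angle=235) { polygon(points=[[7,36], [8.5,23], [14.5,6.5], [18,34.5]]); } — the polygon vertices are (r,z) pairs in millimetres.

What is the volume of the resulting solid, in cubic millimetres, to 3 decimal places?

Volume = 9550.313 mm³

Profile (r,z), 4 vertices: (7,36) (8.5,23) (14.5,6.5) (18,34.5)
edge 0: (7,36)→(8.5,23)  cross = 7·23 − 8.5·36 = -145.0000; (r_i+r_j)·cross = 15.5·-145.0000 = -2247.5000
edge 1: (8.5,23)→(14.5,6.5)  cross = 8.5·6.5 − 14.5·23 = -278.2500; (r_i+r_j)·cross = 23·-278.2500 = -6399.7500
edge 2: (14.5,6.5)→(18,34.5)  cross = 14.5·34.5 − 18·6.5 = 383.2500; (r_i+r_j)·cross = 32.5·383.2500 = 12455.6250
edge 3: (18,34.5)→(7,36)  cross = 18·36 − 7·34.5 = 406.5000; (r_i+r_j)·cross = 25·406.5000 = 10162.5000
Σcross = 366.5000 → A = |Σcross|/2 = 183.2500 mm²
Σ(r_i+r_j)·cross = 13970.8750 → first moment M = |Σ|/6 = 2328.4792
R_c = M/A = 2328.4792/183.2500 = 12.7066 mm
θ = 235° = 4.101524 rad
V = θ·R_c·A = 4.101524·12.7066·183.2500 = 9550.313 mm³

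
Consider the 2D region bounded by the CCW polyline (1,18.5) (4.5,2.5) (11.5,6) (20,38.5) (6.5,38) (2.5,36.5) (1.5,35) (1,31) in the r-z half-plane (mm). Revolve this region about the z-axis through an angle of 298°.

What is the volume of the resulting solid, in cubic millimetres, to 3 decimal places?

Volume = 21339.928 mm³

Profile (r,z), 8 vertices: (1,18.5) (4.5,2.5) (11.5,6) (20,38.5) (6.5,38) (2.5,36.5) (1.5,35) (1,31)
edge 0: (1,18.5)→(4.5,2.5)  cross = 1·2.5 − 4.5·18.5 = -80.7500; (r_i+r_j)·cross = 5.5·-80.7500 = -444.1250
edge 1: (4.5,2.5)→(11.5,6)  cross = 4.5·6 − 11.5·2.5 = -1.7500; (r_i+r_j)·cross = 16·-1.7500 = -28.0000
edge 2: (11.5,6)→(20,38.5)  cross = 11.5·38.5 − 20·6 = 322.7500; (r_i+r_j)·cross = 31.5·322.7500 = 10166.6250
edge 3: (20,38.5)→(6.5,38)  cross = 20·38 − 6.5·38.5 = 509.7500; (r_i+r_j)·cross = 26.5·509.7500 = 13508.3750
edge 4: (6.5,38)→(2.5,36.5)  cross = 6.5·36.5 − 2.5·38 = 142.2500; (r_i+r_j)·cross = 9·142.2500 = 1280.2500
edge 5: (2.5,36.5)→(1.5,35)  cross = 2.5·35 − 1.5·36.5 = 32.7500; (r_i+r_j)·cross = 4·32.7500 = 131.0000
edge 6: (1.5,35)→(1,31)  cross = 1.5·31 − 1·35 = 11.5000; (r_i+r_j)·cross = 2.5·11.5000 = 28.7500
edge 7: (1,31)→(1,18.5)  cross = 1·18.5 − 1·31 = -12.5000; (r_i+r_j)·cross = 2·-12.5000 = -25.0000
Σcross = 924.0000 → A = |Σcross|/2 = 462.0000 mm²
Σ(r_i+r_j)·cross = 24617.8750 → first moment M = |Σ|/6 = 4102.9792
R_c = M/A = 4102.9792/462.0000 = 8.8809 mm
θ = 298° = 5.201081 rad
V = θ·R_c·A = 5.201081·8.8809·462.0000 = 21339.928 mm³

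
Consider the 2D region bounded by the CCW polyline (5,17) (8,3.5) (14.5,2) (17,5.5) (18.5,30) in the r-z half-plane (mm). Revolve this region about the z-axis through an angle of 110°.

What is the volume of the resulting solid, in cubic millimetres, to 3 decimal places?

Profile (r,z), 5 vertices: (5,17) (8,3.5) (14.5,2) (17,5.5) (18.5,30)
edge 0: (5,17)→(8,3.5)  cross = 5·3.5 − 8·17 = -118.5000; (r_i+r_j)·cross = 13·-118.5000 = -1540.5000
edge 1: (8,3.5)→(14.5,2)  cross = 8·2 − 14.5·3.5 = -34.7500; (r_i+r_j)·cross = 22.5·-34.7500 = -781.8750
edge 2: (14.5,2)→(17,5.5)  cross = 14.5·5.5 − 17·2 = 45.7500; (r_i+r_j)·cross = 31.5·45.7500 = 1441.1250
edge 3: (17,5.5)→(18.5,30)  cross = 17·30 − 18.5·5.5 = 408.2500; (r_i+r_j)·cross = 35.5·408.2500 = 14492.8750
edge 4: (18.5,30)→(5,17)  cross = 18.5·17 − 5·30 = 164.5000; (r_i+r_j)·cross = 23.5·164.5000 = 3865.7500
Σcross = 465.2500 → A = |Σcross|/2 = 232.6250 mm²
Σ(r_i+r_j)·cross = 17477.3750 → first moment M = |Σ|/6 = 2912.8958
R_c = M/A = 2912.8958/232.6250 = 12.5219 mm
θ = 110° = 1.919862 rad
V = θ·R_c·A = 1.919862·12.5219·232.6250 = 5592.359 mm³

Volume = 5592.359 mm³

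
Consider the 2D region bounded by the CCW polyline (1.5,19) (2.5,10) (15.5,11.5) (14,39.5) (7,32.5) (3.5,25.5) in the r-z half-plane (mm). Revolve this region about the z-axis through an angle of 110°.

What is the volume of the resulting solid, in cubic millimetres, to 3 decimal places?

Profile (r,z), 6 vertices: (1.5,19) (2.5,10) (15.5,11.5) (14,39.5) (7,32.5) (3.5,25.5)
edge 0: (1.5,19)→(2.5,10)  cross = 1.5·10 − 2.5·19 = -32.5000; (r_i+r_j)·cross = 4·-32.5000 = -130.0000
edge 1: (2.5,10)→(15.5,11.5)  cross = 2.5·11.5 − 15.5·10 = -126.2500; (r_i+r_j)·cross = 18·-126.2500 = -2272.5000
edge 2: (15.5,11.5)→(14,39.5)  cross = 15.5·39.5 − 14·11.5 = 451.2500; (r_i+r_j)·cross = 29.5·451.2500 = 13311.8750
edge 3: (14,39.5)→(7,32.5)  cross = 14·32.5 − 7·39.5 = 178.5000; (r_i+r_j)·cross = 21·178.5000 = 3748.5000
edge 4: (7,32.5)→(3.5,25.5)  cross = 7·25.5 − 3.5·32.5 = 64.7500; (r_i+r_j)·cross = 10.5·64.7500 = 679.8750
edge 5: (3.5,25.5)→(1.5,19)  cross = 3.5·19 − 1.5·25.5 = 28.2500; (r_i+r_j)·cross = 5·28.2500 = 141.2500
Σcross = 564.0000 → A = |Σcross|/2 = 282.0000 mm²
Σ(r_i+r_j)·cross = 15479.0000 → first moment M = |Σ|/6 = 2579.8333
R_c = M/A = 2579.8333/282.0000 = 9.1483 mm
θ = 110° = 1.919862 rad
V = θ·R_c·A = 1.919862·9.1483·282.0000 = 4952.924 mm³

Volume = 4952.924 mm³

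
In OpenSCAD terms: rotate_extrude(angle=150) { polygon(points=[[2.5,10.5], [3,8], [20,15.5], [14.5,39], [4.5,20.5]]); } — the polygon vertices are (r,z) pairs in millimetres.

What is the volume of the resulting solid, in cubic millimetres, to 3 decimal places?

Profile (r,z), 5 vertices: (2.5,10.5) (3,8) (20,15.5) (14.5,39) (4.5,20.5)
edge 0: (2.5,10.5)→(3,8)  cross = 2.5·8 − 3·10.5 = -11.5000; (r_i+r_j)·cross = 5.5·-11.5000 = -63.2500
edge 1: (3,8)→(20,15.5)  cross = 3·15.5 − 20·8 = -113.5000; (r_i+r_j)·cross = 23·-113.5000 = -2610.5000
edge 2: (20,15.5)→(14.5,39)  cross = 20·39 − 14.5·15.5 = 555.2500; (r_i+r_j)·cross = 34.5·555.2500 = 19156.1250
edge 3: (14.5,39)→(4.5,20.5)  cross = 14.5·20.5 − 4.5·39 = 121.7500; (r_i+r_j)·cross = 19·121.7500 = 2313.2500
edge 4: (4.5,20.5)→(2.5,10.5)  cross = 4.5·10.5 − 2.5·20.5 = -4.0000; (r_i+r_j)·cross = 7·-4.0000 = -28.0000
Σcross = 548.0000 → A = |Σcross|/2 = 274.0000 mm²
Σ(r_i+r_j)·cross = 18767.6250 → first moment M = |Σ|/6 = 3127.9375
R_c = M/A = 3127.9375/274.0000 = 11.4158 mm
θ = 150° = 2.617994 rad
V = θ·R_c·A = 2.617994·11.4158·274.0000 = 8188.921 mm³

Volume = 8188.921 mm³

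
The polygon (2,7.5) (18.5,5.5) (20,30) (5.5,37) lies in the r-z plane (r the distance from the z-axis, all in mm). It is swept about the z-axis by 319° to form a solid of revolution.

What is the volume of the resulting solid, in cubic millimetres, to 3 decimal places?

Profile (r,z), 4 vertices: (2,7.5) (18.5,5.5) (20,30) (5.5,37)
edge 0: (2,7.5)→(18.5,5.5)  cross = 2·5.5 − 18.5·7.5 = -127.7500; (r_i+r_j)·cross = 20.5·-127.7500 = -2618.8750
edge 1: (18.5,5.5)→(20,30)  cross = 18.5·30 − 20·5.5 = 445.0000; (r_i+r_j)·cross = 38.5·445.0000 = 17132.5000
edge 2: (20,30)→(5.5,37)  cross = 20·37 − 5.5·30 = 575.0000; (r_i+r_j)·cross = 25.5·575.0000 = 14662.5000
edge 3: (5.5,37)→(2,7.5)  cross = 5.5·7.5 − 2·37 = -32.7500; (r_i+r_j)·cross = 7.5·-32.7500 = -245.6250
Σcross = 859.5000 → A = |Σcross|/2 = 429.7500 mm²
Σ(r_i+r_j)·cross = 28930.5000 → first moment M = |Σ|/6 = 4821.7500
R_c = M/A = 4821.7500/429.7500 = 11.2199 mm
θ = 319° = 5.567600 rad
V = θ·R_c·A = 5.567600·11.2199·429.7500 = 26845.577 mm³

Volume = 26845.577 mm³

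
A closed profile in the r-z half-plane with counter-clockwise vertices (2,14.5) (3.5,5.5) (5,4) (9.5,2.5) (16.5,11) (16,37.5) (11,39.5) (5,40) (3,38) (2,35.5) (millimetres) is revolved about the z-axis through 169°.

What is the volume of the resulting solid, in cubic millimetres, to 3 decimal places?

Profile (r,z), 10 vertices: (2,14.5) (3.5,5.5) (5,4) (9.5,2.5) (16.5,11) (16,37.5) (11,39.5) (5,40) (3,38) (2,35.5)
edge 0: (2,14.5)→(3.5,5.5)  cross = 2·5.5 − 3.5·14.5 = -39.7500; (r_i+r_j)·cross = 5.5·-39.7500 = -218.6250
edge 1: (3.5,5.5)→(5,4)  cross = 3.5·4 − 5·5.5 = -13.5000; (r_i+r_j)·cross = 8.5·-13.5000 = -114.7500
edge 2: (5,4)→(9.5,2.5)  cross = 5·2.5 − 9.5·4 = -25.5000; (r_i+r_j)·cross = 14.5·-25.5000 = -369.7500
edge 3: (9.5,2.5)→(16.5,11)  cross = 9.5·11 − 16.5·2.5 = 63.2500; (r_i+r_j)·cross = 26·63.2500 = 1644.5000
edge 4: (16.5,11)→(16,37.5)  cross = 16.5·37.5 − 16·11 = 442.7500; (r_i+r_j)·cross = 32.5·442.7500 = 14389.3750
edge 5: (16,37.5)→(11,39.5)  cross = 16·39.5 − 11·37.5 = 219.5000; (r_i+r_j)·cross = 27·219.5000 = 5926.5000
edge 6: (11,39.5)→(5,40)  cross = 11·40 − 5·39.5 = 242.5000; (r_i+r_j)·cross = 16·242.5000 = 3880.0000
edge 7: (5,40)→(3,38)  cross = 5·38 − 3·40 = 70.0000; (r_i+r_j)·cross = 8·70.0000 = 560.0000
edge 8: (3,38)→(2,35.5)  cross = 3·35.5 − 2·38 = 30.5000; (r_i+r_j)·cross = 5·30.5000 = 152.5000
edge 9: (2,35.5)→(2,14.5)  cross = 2·14.5 − 2·35.5 = -42.0000; (r_i+r_j)·cross = 4·-42.0000 = -168.0000
Σcross = 947.7500 → A = |Σcross|/2 = 473.8750 mm²
Σ(r_i+r_j)·cross = 25681.7500 → first moment M = |Σ|/6 = 4280.2917
R_c = M/A = 4280.2917/473.8750 = 9.0325 mm
θ = 169° = 2.949606 rad
V = θ·R_c·A = 2.949606·9.0325·473.8750 = 12625.176 mm³

Volume = 12625.176 mm³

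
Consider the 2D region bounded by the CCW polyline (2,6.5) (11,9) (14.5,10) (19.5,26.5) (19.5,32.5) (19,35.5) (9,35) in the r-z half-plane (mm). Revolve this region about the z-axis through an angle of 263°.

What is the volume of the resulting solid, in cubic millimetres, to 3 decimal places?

Volume = 16987.337 mm³

Profile (r,z), 7 vertices: (2,6.5) (11,9) (14.5,10) (19.5,26.5) (19.5,32.5) (19,35.5) (9,35)
edge 0: (2,6.5)→(11,9)  cross = 2·9 − 11·6.5 = -53.5000; (r_i+r_j)·cross = 13·-53.5000 = -695.5000
edge 1: (11,9)→(14.5,10)  cross = 11·10 − 14.5·9 = -20.5000; (r_i+r_j)·cross = 25.5·-20.5000 = -522.7500
edge 2: (14.5,10)→(19.5,26.5)  cross = 14.5·26.5 − 19.5·10 = 189.2500; (r_i+r_j)·cross = 34·189.2500 = 6434.5000
edge 3: (19.5,26.5)→(19.5,32.5)  cross = 19.5·32.5 − 19.5·26.5 = 117.0000; (r_i+r_j)·cross = 39·117.0000 = 4563.0000
edge 4: (19.5,32.5)→(19,35.5)  cross = 19.5·35.5 − 19·32.5 = 74.7500; (r_i+r_j)·cross = 38.5·74.7500 = 2877.8750
edge 5: (19,35.5)→(9,35)  cross = 19·35 − 9·35.5 = 345.5000; (r_i+r_j)·cross = 28·345.5000 = 9674.0000
edge 6: (9,35)→(2,6.5)  cross = 9·6.5 − 2·35 = -11.5000; (r_i+r_j)·cross = 11·-11.5000 = -126.5000
Σcross = 641.0000 → A = |Σcross|/2 = 320.5000 mm²
Σ(r_i+r_j)·cross = 22204.6250 → first moment M = |Σ|/6 = 3700.7708
R_c = M/A = 3700.7708/320.5000 = 11.5469 mm
θ = 263° = 4.590216 rad
V = θ·R_c·A = 4.590216·11.5469·320.5000 = 16987.337 mm³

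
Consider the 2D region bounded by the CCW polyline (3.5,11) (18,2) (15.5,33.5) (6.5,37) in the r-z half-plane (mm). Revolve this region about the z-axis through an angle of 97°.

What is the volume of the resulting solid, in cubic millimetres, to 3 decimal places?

Volume = 6292.767 mm³

Profile (r,z), 4 vertices: (3.5,11) (18,2) (15.5,33.5) (6.5,37)
edge 0: (3.5,11)→(18,2)  cross = 3.5·2 − 18·11 = -191.0000; (r_i+r_j)·cross = 21.5·-191.0000 = -4106.5000
edge 1: (18,2)→(15.5,33.5)  cross = 18·33.5 − 15.5·2 = 572.0000; (r_i+r_j)·cross = 33.5·572.0000 = 19162.0000
edge 2: (15.5,33.5)→(6.5,37)  cross = 15.5·37 − 6.5·33.5 = 355.7500; (r_i+r_j)·cross = 22·355.7500 = 7826.5000
edge 3: (6.5,37)→(3.5,11)  cross = 6.5·11 − 3.5·37 = -58.0000; (r_i+r_j)·cross = 10·-58.0000 = -580.0000
Σcross = 678.7500 → A = |Σcross|/2 = 339.3750 mm²
Σ(r_i+r_j)·cross = 22302.0000 → first moment M = |Σ|/6 = 3717.0000
R_c = M/A = 3717.0000/339.3750 = 10.9525 mm
θ = 97° = 1.692969 rad
V = θ·R_c·A = 1.692969·10.9525·339.3750 = 6292.767 mm³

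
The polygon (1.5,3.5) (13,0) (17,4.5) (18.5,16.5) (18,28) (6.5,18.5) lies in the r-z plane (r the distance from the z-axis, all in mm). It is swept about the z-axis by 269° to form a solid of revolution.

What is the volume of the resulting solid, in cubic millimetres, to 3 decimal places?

Profile (r,z), 6 vertices: (1.5,3.5) (13,0) (17,4.5) (18.5,16.5) (18,28) (6.5,18.5)
edge 0: (1.5,3.5)→(13,0)  cross = 1.5·0 − 13·3.5 = -45.5000; (r_i+r_j)·cross = 14.5·-45.5000 = -659.7500
edge 1: (13,0)→(17,4.5)  cross = 13·4.5 − 17·0 = 58.5000; (r_i+r_j)·cross = 30·58.5000 = 1755.0000
edge 2: (17,4.5)→(18.5,16.5)  cross = 17·16.5 − 18.5·4.5 = 197.2500; (r_i+r_j)·cross = 35.5·197.2500 = 7002.3750
edge 3: (18.5,16.5)→(18,28)  cross = 18.5·28 − 18·16.5 = 221.0000; (r_i+r_j)·cross = 36.5·221.0000 = 8066.5000
edge 4: (18,28)→(6.5,18.5)  cross = 18·18.5 − 6.5·28 = 151.0000; (r_i+r_j)·cross = 24.5·151.0000 = 3699.5000
edge 5: (6.5,18.5)→(1.5,3.5)  cross = 6.5·3.5 − 1.5·18.5 = -5.0000; (r_i+r_j)·cross = 8·-5.0000 = -40.0000
Σcross = 577.2500 → A = |Σcross|/2 = 288.6250 mm²
Σ(r_i+r_j)·cross = 19823.6250 → first moment M = |Σ|/6 = 3303.9375
R_c = M/A = 3303.9375/288.6250 = 11.4472 mm
θ = 269° = 4.694936 rad
V = θ·R_c·A = 4.694936·11.4472·288.6250 = 15511.774 mm³

Volume = 15511.774 mm³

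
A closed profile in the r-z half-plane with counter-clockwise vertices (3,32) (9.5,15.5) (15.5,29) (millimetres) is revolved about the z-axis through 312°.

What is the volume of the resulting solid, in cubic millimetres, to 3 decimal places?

Volume = 4745.690 mm³

Profile (r,z), 3 vertices: (3,32) (9.5,15.5) (15.5,29)
edge 0: (3,32)→(9.5,15.5)  cross = 3·15.5 − 9.5·32 = -257.5000; (r_i+r_j)·cross = 12.5·-257.5000 = -3218.7500
edge 1: (9.5,15.5)→(15.5,29)  cross = 9.5·29 − 15.5·15.5 = 35.2500; (r_i+r_j)·cross = 25·35.2500 = 881.2500
edge 2: (15.5,29)→(3,32)  cross = 15.5·32 − 3·29 = 409.0000; (r_i+r_j)·cross = 18.5·409.0000 = 7566.5000
Σcross = 186.7500 → A = |Σcross|/2 = 93.3750 mm²
Σ(r_i+r_j)·cross = 5229.0000 → first moment M = |Σ|/6 = 871.5000
R_c = M/A = 871.5000/93.3750 = 9.3333 mm
θ = 312° = 5.445427 rad
V = θ·R_c·A = 5.445427·9.3333·93.3750 = 4745.690 mm³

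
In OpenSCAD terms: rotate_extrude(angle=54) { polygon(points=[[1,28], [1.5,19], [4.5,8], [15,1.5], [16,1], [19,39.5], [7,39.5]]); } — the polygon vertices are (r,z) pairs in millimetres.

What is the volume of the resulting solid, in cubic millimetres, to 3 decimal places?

Profile (r,z), 7 vertices: (1,28) (1.5,19) (4.5,8) (15,1.5) (16,1) (19,39.5) (7,39.5)
edge 0: (1,28)→(1.5,19)  cross = 1·19 − 1.5·28 = -23.0000; (r_i+r_j)·cross = 2.5·-23.0000 = -57.5000
edge 1: (1.5,19)→(4.5,8)  cross = 1.5·8 − 4.5·19 = -73.5000; (r_i+r_j)·cross = 6·-73.5000 = -441.0000
edge 2: (4.5,8)→(15,1.5)  cross = 4.5·1.5 − 15·8 = -113.2500; (r_i+r_j)·cross = 19.5·-113.2500 = -2208.3750
edge 3: (15,1.5)→(16,1)  cross = 15·1 − 16·1.5 = -9.0000; (r_i+r_j)·cross = 31·-9.0000 = -279.0000
edge 4: (16,1)→(19,39.5)  cross = 16·39.5 − 19·1 = 613.0000; (r_i+r_j)·cross = 35·613.0000 = 21455.0000
edge 5: (19,39.5)→(7,39.5)  cross = 19·39.5 − 7·39.5 = 474.0000; (r_i+r_j)·cross = 26·474.0000 = 12324.0000
edge 6: (7,39.5)→(1,28)  cross = 7·28 − 1·39.5 = 156.5000; (r_i+r_j)·cross = 8·156.5000 = 1252.0000
Σcross = 1024.7500 → A = |Σcross|/2 = 512.3750 mm²
Σ(r_i+r_j)·cross = 32045.1250 → first moment M = |Σ|/6 = 5340.8542
R_c = M/A = 5340.8542/512.3750 = 10.4237 mm
θ = 54° = 0.942478 rad
V = θ·R_c·A = 0.942478·10.4237·512.3750 = 5033.636 mm³

Volume = 5033.636 mm³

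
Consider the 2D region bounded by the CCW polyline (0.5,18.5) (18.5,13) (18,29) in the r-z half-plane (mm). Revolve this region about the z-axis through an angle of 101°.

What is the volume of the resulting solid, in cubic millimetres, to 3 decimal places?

Volume = 3100.808 mm³

Profile (r,z), 3 vertices: (0.5,18.5) (18.5,13) (18,29)
edge 0: (0.5,18.5)→(18.5,13)  cross = 0.5·13 − 18.5·18.5 = -335.7500; (r_i+r_j)·cross = 19·-335.7500 = -6379.2500
edge 1: (18.5,13)→(18,29)  cross = 18.5·29 − 18·13 = 302.5000; (r_i+r_j)·cross = 36.5·302.5000 = 11041.2500
edge 2: (18,29)→(0.5,18.5)  cross = 18·18.5 − 0.5·29 = 318.5000; (r_i+r_j)·cross = 18.5·318.5000 = 5892.2500
Σcross = 285.2500 → A = |Σcross|/2 = 142.6250 mm²
Σ(r_i+r_j)·cross = 10554.2500 → first moment M = |Σ|/6 = 1759.0417
R_c = M/A = 1759.0417/142.6250 = 12.3333 mm
θ = 101° = 1.762783 rad
V = θ·R_c·A = 1.762783·12.3333·142.6250 = 3100.808 mm³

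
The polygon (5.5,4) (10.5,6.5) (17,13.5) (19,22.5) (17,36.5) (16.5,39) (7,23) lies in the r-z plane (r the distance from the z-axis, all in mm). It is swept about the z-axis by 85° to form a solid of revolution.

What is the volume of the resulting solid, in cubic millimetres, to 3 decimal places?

Volume = 4895.154 mm³

Profile (r,z), 7 vertices: (5.5,4) (10.5,6.5) (17,13.5) (19,22.5) (17,36.5) (16.5,39) (7,23)
edge 0: (5.5,4)→(10.5,6.5)  cross = 5.5·6.5 − 10.5·4 = -6.2500; (r_i+r_j)·cross = 16·-6.2500 = -100.0000
edge 1: (10.5,6.5)→(17,13.5)  cross = 10.5·13.5 − 17·6.5 = 31.2500; (r_i+r_j)·cross = 27.5·31.2500 = 859.3750
edge 2: (17,13.5)→(19,22.5)  cross = 17·22.5 − 19·13.5 = 126.0000; (r_i+r_j)·cross = 36·126.0000 = 4536.0000
edge 3: (19,22.5)→(17,36.5)  cross = 19·36.5 − 17·22.5 = 311.0000; (r_i+r_j)·cross = 36·311.0000 = 11196.0000
edge 4: (17,36.5)→(16.5,39)  cross = 17·39 − 16.5·36.5 = 60.7500; (r_i+r_j)·cross = 33.5·60.7500 = 2035.1250
edge 5: (16.5,39)→(7,23)  cross = 16.5·23 − 7·39 = 106.5000; (r_i+r_j)·cross = 23.5·106.5000 = 2502.7500
edge 6: (7,23)→(5.5,4)  cross = 7·4 − 5.5·23 = -98.5000; (r_i+r_j)·cross = 12.5·-98.5000 = -1231.2500
Σcross = 530.7500 → A = |Σcross|/2 = 265.3750 mm²
Σ(r_i+r_j)·cross = 19798.0000 → first moment M = |Σ|/6 = 3299.6667
R_c = M/A = 3299.6667/265.3750 = 12.4340 mm
θ = 85° = 1.483530 rad
V = θ·R_c·A = 1.483530·12.4340·265.3750 = 4895.154 mm³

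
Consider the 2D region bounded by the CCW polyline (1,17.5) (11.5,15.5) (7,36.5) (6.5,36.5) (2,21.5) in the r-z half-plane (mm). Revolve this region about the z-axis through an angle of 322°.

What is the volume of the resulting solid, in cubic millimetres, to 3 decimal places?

Profile (r,z), 5 vertices: (1,17.5) (11.5,15.5) (7,36.5) (6.5,36.5) (2,21.5)
edge 0: (1,17.5)→(11.5,15.5)  cross = 1·15.5 − 11.5·17.5 = -185.7500; (r_i+r_j)·cross = 12.5·-185.7500 = -2321.8750
edge 1: (11.5,15.5)→(7,36.5)  cross = 11.5·36.5 − 7·15.5 = 311.2500; (r_i+r_j)·cross = 18.5·311.2500 = 5758.1250
edge 2: (7,36.5)→(6.5,36.5)  cross = 7·36.5 − 6.5·36.5 = 18.2500; (r_i+r_j)·cross = 13.5·18.2500 = 246.3750
edge 3: (6.5,36.5)→(2,21.5)  cross = 6.5·21.5 − 2·36.5 = 66.7500; (r_i+r_j)·cross = 8.5·66.7500 = 567.3750
edge 4: (2,21.5)→(1,17.5)  cross = 2·17.5 − 1·21.5 = 13.5000; (r_i+r_j)·cross = 3·13.5000 = 40.5000
Σcross = 224.0000 → A = |Σcross|/2 = 112.0000 mm²
Σ(r_i+r_j)·cross = 4290.5000 → first moment M = |Σ|/6 = 715.0833
R_c = M/A = 715.0833/112.0000 = 6.3847 mm
θ = 322° = 5.619960 rad
V = θ·R_c·A = 5.619960·6.3847·112.0000 = 4018.740 mm³

Volume = 4018.740 mm³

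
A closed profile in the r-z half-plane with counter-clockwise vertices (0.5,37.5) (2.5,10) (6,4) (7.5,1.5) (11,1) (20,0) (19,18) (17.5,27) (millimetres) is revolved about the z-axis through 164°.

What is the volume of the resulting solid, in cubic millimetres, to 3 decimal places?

Profile (r,z), 8 vertices: (0.5,37.5) (2.5,10) (6,4) (7.5,1.5) (11,1) (20,0) (19,18) (17.5,27)
edge 0: (0.5,37.5)→(2.5,10)  cross = 0.5·10 − 2.5·37.5 = -88.7500; (r_i+r_j)·cross = 3·-88.7500 = -266.2500
edge 1: (2.5,10)→(6,4)  cross = 2.5·4 − 6·10 = -50.0000; (r_i+r_j)·cross = 8.5·-50.0000 = -425.0000
edge 2: (6,4)→(7.5,1.5)  cross = 6·1.5 − 7.5·4 = -21.0000; (r_i+r_j)·cross = 13.5·-21.0000 = -283.5000
edge 3: (7.5,1.5)→(11,1)  cross = 7.5·1 − 11·1.5 = -9.0000; (r_i+r_j)·cross = 18.5·-9.0000 = -166.5000
edge 4: (11,1)→(20,0)  cross = 11·0 − 20·1 = -20.0000; (r_i+r_j)·cross = 31·-20.0000 = -620.0000
edge 5: (20,0)→(19,18)  cross = 20·18 − 19·0 = 360.0000; (r_i+r_j)·cross = 39·360.0000 = 14040.0000
edge 6: (19,18)→(17.5,27)  cross = 19·27 − 17.5·18 = 198.0000; (r_i+r_j)·cross = 36.5·198.0000 = 7227.0000
edge 7: (17.5,27)→(0.5,37.5)  cross = 17.5·37.5 − 0.5·27 = 642.7500; (r_i+r_j)·cross = 18·642.7500 = 11569.5000
Σcross = 1012.0000 → A = |Σcross|/2 = 506.0000 mm²
Σ(r_i+r_j)·cross = 31075.2500 → first moment M = |Σ|/6 = 5179.2083
R_c = M/A = 5179.2083/506.0000 = 10.2356 mm
θ = 164° = 2.862340 rad
V = θ·R_c·A = 2.862340·10.2356·506.0000 = 14824.655 mm³

Volume = 14824.655 mm³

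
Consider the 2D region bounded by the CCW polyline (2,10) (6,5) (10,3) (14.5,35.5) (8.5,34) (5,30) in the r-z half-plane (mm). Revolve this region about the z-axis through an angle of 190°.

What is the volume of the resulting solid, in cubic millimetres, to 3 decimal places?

Profile (r,z), 6 vertices: (2,10) (6,5) (10,3) (14.5,35.5) (8.5,34) (5,30)
edge 0: (2,10)→(6,5)  cross = 2·5 − 6·10 = -50.0000; (r_i+r_j)·cross = 8·-50.0000 = -400.0000
edge 1: (6,5)→(10,3)  cross = 6·3 − 10·5 = -32.0000; (r_i+r_j)·cross = 16·-32.0000 = -512.0000
edge 2: (10,3)→(14.5,35.5)  cross = 10·35.5 − 14.5·3 = 311.5000; (r_i+r_j)·cross = 24.5·311.5000 = 7631.7500
edge 3: (14.5,35.5)→(8.5,34)  cross = 14.5·34 − 8.5·35.5 = 191.2500; (r_i+r_j)·cross = 23·191.2500 = 4398.7500
edge 4: (8.5,34)→(5,30)  cross = 8.5·30 − 5·34 = 85.0000; (r_i+r_j)·cross = 13.5·85.0000 = 1147.5000
edge 5: (5,30)→(2,10)  cross = 5·10 − 2·30 = -10.0000; (r_i+r_j)·cross = 7·-10.0000 = -70.0000
Σcross = 495.7500 → A = |Σcross|/2 = 247.8750 mm²
Σ(r_i+r_j)·cross = 12196.0000 → first moment M = |Σ|/6 = 2032.6667
R_c = M/A = 2032.6667/247.8750 = 8.2004 mm
θ = 190° = 3.316126 rad
V = θ·R_c·A = 3.316126·8.2004·247.8750 = 6740.578 mm³

Volume = 6740.578 mm³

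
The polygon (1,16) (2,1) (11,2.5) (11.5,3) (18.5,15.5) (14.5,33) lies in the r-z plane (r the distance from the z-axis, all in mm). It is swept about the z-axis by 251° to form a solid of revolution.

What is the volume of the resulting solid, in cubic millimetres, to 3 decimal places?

Profile (r,z), 6 vertices: (1,16) (2,1) (11,2.5) (11.5,3) (18.5,15.5) (14.5,33)
edge 0: (1,16)→(2,1)  cross = 1·1 − 2·16 = -31.0000; (r_i+r_j)·cross = 3·-31.0000 = -93.0000
edge 1: (2,1)→(11,2.5)  cross = 2·2.5 − 11·1 = -6.0000; (r_i+r_j)·cross = 13·-6.0000 = -78.0000
edge 2: (11,2.5)→(11.5,3)  cross = 11·3 − 11.5·2.5 = 4.2500; (r_i+r_j)·cross = 22.5·4.2500 = 95.6250
edge 3: (11.5,3)→(18.5,15.5)  cross = 11.5·15.5 − 18.5·3 = 122.7500; (r_i+r_j)·cross = 30·122.7500 = 3682.5000
edge 4: (18.5,15.5)→(14.5,33)  cross = 18.5·33 − 14.5·15.5 = 385.7500; (r_i+r_j)·cross = 33·385.7500 = 12729.7500
edge 5: (14.5,33)→(1,16)  cross = 14.5·16 − 1·33 = 199.0000; (r_i+r_j)·cross = 15.5·199.0000 = 3084.5000
Σcross = 674.7500 → A = |Σcross|/2 = 337.3750 mm²
Σ(r_i+r_j)·cross = 19421.3750 → first moment M = |Σ|/6 = 3236.8958
R_c = M/A = 3236.8958/337.3750 = 9.5944 mm
θ = 251° = 4.380776 rad
V = θ·R_c·A = 4.380776·9.5944·337.3750 = 14180.117 mm³

Volume = 14180.117 mm³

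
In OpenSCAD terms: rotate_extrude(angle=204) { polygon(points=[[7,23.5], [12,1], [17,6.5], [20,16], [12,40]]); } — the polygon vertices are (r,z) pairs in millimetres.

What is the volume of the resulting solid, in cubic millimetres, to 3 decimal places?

Volume = 12634.927 mm³

Profile (r,z), 5 vertices: (7,23.5) (12,1) (17,6.5) (20,16) (12,40)
edge 0: (7,23.5)→(12,1)  cross = 7·1 − 12·23.5 = -275.0000; (r_i+r_j)·cross = 19·-275.0000 = -5225.0000
edge 1: (12,1)→(17,6.5)  cross = 12·6.5 − 17·1 = 61.0000; (r_i+r_j)·cross = 29·61.0000 = 1769.0000
edge 2: (17,6.5)→(20,16)  cross = 17·16 − 20·6.5 = 142.0000; (r_i+r_j)·cross = 37·142.0000 = 5254.0000
edge 3: (20,16)→(12,40)  cross = 20·40 − 12·16 = 608.0000; (r_i+r_j)·cross = 32·608.0000 = 19456.0000
edge 4: (12,40)→(7,23.5)  cross = 12·23.5 − 7·40 = 2.0000; (r_i+r_j)·cross = 19·2.0000 = 38.0000
Σcross = 538.0000 → A = |Σcross|/2 = 269.0000 mm²
Σ(r_i+r_j)·cross = 21292.0000 → first moment M = |Σ|/6 = 3548.6667
R_c = M/A = 3548.6667/269.0000 = 13.1921 mm
θ = 204° = 3.560472 rad
V = θ·R_c·A = 3.560472·13.1921·269.0000 = 12634.927 mm³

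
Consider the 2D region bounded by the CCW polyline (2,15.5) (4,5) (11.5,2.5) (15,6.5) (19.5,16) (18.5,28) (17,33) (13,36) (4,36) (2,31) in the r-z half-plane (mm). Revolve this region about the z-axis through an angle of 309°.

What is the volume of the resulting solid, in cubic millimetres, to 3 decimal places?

Volume = 26342.213 mm³

Profile (r,z), 10 vertices: (2,15.5) (4,5) (11.5,2.5) (15,6.5) (19.5,16) (18.5,28) (17,33) (13,36) (4,36) (2,31)
edge 0: (2,15.5)→(4,5)  cross = 2·5 − 4·15.5 = -52.0000; (r_i+r_j)·cross = 6·-52.0000 = -312.0000
edge 1: (4,5)→(11.5,2.5)  cross = 4·2.5 − 11.5·5 = -47.5000; (r_i+r_j)·cross = 15.5·-47.5000 = -736.2500
edge 2: (11.5,2.5)→(15,6.5)  cross = 11.5·6.5 − 15·2.5 = 37.2500; (r_i+r_j)·cross = 26.5·37.2500 = 987.1250
edge 3: (15,6.5)→(19.5,16)  cross = 15·16 − 19.5·6.5 = 113.2500; (r_i+r_j)·cross = 34.5·113.2500 = 3907.1250
edge 4: (19.5,16)→(18.5,28)  cross = 19.5·28 − 18.5·16 = 250.0000; (r_i+r_j)·cross = 38·250.0000 = 9500.0000
edge 5: (18.5,28)→(17,33)  cross = 18.5·33 − 17·28 = 134.5000; (r_i+r_j)·cross = 35.5·134.5000 = 4774.7500
edge 6: (17,33)→(13,36)  cross = 17·36 − 13·33 = 183.0000; (r_i+r_j)·cross = 30·183.0000 = 5490.0000
edge 7: (13,36)→(4,36)  cross = 13·36 − 4·36 = 324.0000; (r_i+r_j)·cross = 17·324.0000 = 5508.0000
edge 8: (4,36)→(2,31)  cross = 4·31 − 2·36 = 52.0000; (r_i+r_j)·cross = 6·52.0000 = 312.0000
edge 9: (2,31)→(2,15.5)  cross = 2·15.5 − 2·31 = -31.0000; (r_i+r_j)·cross = 4·-31.0000 = -124.0000
Σcross = 963.5000 → A = |Σcross|/2 = 481.7500 mm²
Σ(r_i+r_j)·cross = 29306.7500 → first moment M = |Σ|/6 = 4884.4583
R_c = M/A = 4884.4583/481.7500 = 10.1390 mm
θ = 309° = 5.393067 rad
V = θ·R_c·A = 5.393067·10.1390·481.7500 = 26342.213 mm³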